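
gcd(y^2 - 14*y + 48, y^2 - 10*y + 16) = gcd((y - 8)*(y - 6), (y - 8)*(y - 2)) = y - 8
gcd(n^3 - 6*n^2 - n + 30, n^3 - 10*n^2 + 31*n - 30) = n^2 - 8*n + 15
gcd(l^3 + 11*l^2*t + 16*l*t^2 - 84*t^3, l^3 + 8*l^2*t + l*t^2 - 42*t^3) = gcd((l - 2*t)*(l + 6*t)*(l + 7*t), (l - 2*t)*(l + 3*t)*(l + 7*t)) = -l^2 - 5*l*t + 14*t^2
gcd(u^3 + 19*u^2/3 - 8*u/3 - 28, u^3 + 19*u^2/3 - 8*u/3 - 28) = u^3 + 19*u^2/3 - 8*u/3 - 28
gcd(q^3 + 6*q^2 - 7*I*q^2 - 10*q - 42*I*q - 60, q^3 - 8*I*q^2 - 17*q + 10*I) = q^2 - 7*I*q - 10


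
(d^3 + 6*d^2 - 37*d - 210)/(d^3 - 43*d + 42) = (d + 5)/(d - 1)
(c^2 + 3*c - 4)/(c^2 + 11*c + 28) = (c - 1)/(c + 7)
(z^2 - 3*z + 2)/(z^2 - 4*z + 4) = (z - 1)/(z - 2)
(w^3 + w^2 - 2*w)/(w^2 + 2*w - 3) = w*(w + 2)/(w + 3)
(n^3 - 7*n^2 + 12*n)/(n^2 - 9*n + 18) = n*(n - 4)/(n - 6)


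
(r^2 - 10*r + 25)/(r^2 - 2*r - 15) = (r - 5)/(r + 3)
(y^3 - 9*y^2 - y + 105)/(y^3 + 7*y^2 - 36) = (y^2 - 12*y + 35)/(y^2 + 4*y - 12)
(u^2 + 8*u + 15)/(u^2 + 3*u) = (u + 5)/u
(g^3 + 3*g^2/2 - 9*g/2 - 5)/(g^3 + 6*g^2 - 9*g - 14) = (g + 5/2)/(g + 7)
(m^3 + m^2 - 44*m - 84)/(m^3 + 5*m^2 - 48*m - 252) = (m + 2)/(m + 6)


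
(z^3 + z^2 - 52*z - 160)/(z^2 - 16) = (z^2 - 3*z - 40)/(z - 4)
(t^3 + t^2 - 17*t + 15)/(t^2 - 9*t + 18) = (t^2 + 4*t - 5)/(t - 6)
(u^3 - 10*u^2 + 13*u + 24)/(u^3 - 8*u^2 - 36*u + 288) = (u^2 - 2*u - 3)/(u^2 - 36)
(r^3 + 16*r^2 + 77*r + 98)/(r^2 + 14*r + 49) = r + 2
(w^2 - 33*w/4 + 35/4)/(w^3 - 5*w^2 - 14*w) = (w - 5/4)/(w*(w + 2))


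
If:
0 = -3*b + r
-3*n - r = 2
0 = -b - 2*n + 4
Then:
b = -16/3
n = 14/3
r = -16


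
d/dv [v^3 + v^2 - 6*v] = 3*v^2 + 2*v - 6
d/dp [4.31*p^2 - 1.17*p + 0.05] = 8.62*p - 1.17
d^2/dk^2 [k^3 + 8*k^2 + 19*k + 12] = 6*k + 16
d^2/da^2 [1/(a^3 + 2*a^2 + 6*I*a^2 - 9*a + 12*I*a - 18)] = (12*a^2 + a*(32 + 24*I) + 6 + 24*I)/(a^7 + a^6*(6 + 12*I) + a^5*(-42 + 72*I) + a^4*(-316 + 36*I) + a^3*(-567 - 552*I) + a^2*(54 - 1296*I) + a*(972 - 864*I) + 648)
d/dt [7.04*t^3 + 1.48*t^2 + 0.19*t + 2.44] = 21.12*t^2 + 2.96*t + 0.19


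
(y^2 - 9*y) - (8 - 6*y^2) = 7*y^2 - 9*y - 8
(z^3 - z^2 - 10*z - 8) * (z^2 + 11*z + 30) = z^5 + 10*z^4 + 9*z^3 - 148*z^2 - 388*z - 240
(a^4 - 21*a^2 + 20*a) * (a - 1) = a^5 - a^4 - 21*a^3 + 41*a^2 - 20*a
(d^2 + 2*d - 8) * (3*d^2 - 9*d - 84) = 3*d^4 - 3*d^3 - 126*d^2 - 96*d + 672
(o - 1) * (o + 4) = o^2 + 3*o - 4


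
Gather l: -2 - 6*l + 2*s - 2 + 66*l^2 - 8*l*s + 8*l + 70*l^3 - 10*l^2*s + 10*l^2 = 70*l^3 + l^2*(76 - 10*s) + l*(2 - 8*s) + 2*s - 4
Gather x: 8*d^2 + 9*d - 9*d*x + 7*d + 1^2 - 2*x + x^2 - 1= 8*d^2 + 16*d + x^2 + x*(-9*d - 2)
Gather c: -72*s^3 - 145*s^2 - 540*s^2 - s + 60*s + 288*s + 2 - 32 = -72*s^3 - 685*s^2 + 347*s - 30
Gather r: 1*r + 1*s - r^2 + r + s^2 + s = -r^2 + 2*r + s^2 + 2*s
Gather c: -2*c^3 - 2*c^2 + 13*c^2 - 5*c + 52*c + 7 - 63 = -2*c^3 + 11*c^2 + 47*c - 56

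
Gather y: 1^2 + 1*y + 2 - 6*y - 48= -5*y - 45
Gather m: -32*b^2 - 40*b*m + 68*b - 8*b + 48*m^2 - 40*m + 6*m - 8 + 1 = -32*b^2 + 60*b + 48*m^2 + m*(-40*b - 34) - 7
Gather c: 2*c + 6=2*c + 6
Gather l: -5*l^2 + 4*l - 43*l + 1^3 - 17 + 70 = -5*l^2 - 39*l + 54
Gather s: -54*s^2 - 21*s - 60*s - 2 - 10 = -54*s^2 - 81*s - 12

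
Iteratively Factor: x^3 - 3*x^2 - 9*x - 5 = (x + 1)*(x^2 - 4*x - 5) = (x - 5)*(x + 1)*(x + 1)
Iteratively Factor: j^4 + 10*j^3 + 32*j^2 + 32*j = (j + 2)*(j^3 + 8*j^2 + 16*j) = (j + 2)*(j + 4)*(j^2 + 4*j) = (j + 2)*(j + 4)^2*(j)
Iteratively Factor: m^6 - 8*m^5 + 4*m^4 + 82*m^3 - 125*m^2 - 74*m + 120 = (m + 1)*(m^5 - 9*m^4 + 13*m^3 + 69*m^2 - 194*m + 120) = (m + 1)*(m + 3)*(m^4 - 12*m^3 + 49*m^2 - 78*m + 40) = (m - 1)*(m + 1)*(m + 3)*(m^3 - 11*m^2 + 38*m - 40) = (m - 5)*(m - 1)*(m + 1)*(m + 3)*(m^2 - 6*m + 8) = (m - 5)*(m - 2)*(m - 1)*(m + 1)*(m + 3)*(m - 4)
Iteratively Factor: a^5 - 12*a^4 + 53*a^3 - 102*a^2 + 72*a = (a - 2)*(a^4 - 10*a^3 + 33*a^2 - 36*a) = (a - 4)*(a - 2)*(a^3 - 6*a^2 + 9*a) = (a - 4)*(a - 3)*(a - 2)*(a^2 - 3*a) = a*(a - 4)*(a - 3)*(a - 2)*(a - 3)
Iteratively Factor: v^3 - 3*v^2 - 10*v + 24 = (v - 4)*(v^2 + v - 6) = (v - 4)*(v - 2)*(v + 3)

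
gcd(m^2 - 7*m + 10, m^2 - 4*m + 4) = m - 2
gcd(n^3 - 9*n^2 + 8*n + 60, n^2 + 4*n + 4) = n + 2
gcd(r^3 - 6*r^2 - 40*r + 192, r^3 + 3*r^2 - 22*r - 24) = r^2 + 2*r - 24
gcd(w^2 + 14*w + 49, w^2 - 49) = w + 7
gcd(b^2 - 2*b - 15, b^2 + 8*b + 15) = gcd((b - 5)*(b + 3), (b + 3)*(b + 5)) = b + 3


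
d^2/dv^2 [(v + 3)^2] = 2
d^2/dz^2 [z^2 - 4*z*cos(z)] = 4*z*cos(z) + 8*sin(z) + 2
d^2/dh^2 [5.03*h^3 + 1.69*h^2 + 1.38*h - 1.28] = 30.18*h + 3.38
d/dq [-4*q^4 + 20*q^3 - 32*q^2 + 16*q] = -16*q^3 + 60*q^2 - 64*q + 16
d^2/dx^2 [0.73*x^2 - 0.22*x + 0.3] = 1.46000000000000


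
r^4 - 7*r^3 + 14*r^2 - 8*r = r*(r - 4)*(r - 2)*(r - 1)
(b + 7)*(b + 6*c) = b^2 + 6*b*c + 7*b + 42*c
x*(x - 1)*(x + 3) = x^3 + 2*x^2 - 3*x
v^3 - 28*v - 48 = (v - 6)*(v + 2)*(v + 4)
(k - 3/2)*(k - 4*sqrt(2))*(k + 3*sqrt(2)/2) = k^3 - 5*sqrt(2)*k^2/2 - 3*k^2/2 - 12*k + 15*sqrt(2)*k/4 + 18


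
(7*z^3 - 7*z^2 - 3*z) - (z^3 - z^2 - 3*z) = 6*z^3 - 6*z^2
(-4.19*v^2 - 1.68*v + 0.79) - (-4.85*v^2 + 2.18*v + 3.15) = 0.659999999999999*v^2 - 3.86*v - 2.36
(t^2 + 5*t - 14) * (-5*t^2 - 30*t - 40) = -5*t^4 - 55*t^3 - 120*t^2 + 220*t + 560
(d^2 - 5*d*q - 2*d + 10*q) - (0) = d^2 - 5*d*q - 2*d + 10*q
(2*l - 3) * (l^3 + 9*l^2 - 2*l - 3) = 2*l^4 + 15*l^3 - 31*l^2 + 9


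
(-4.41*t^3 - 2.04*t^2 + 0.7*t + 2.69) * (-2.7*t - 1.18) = 11.907*t^4 + 10.7118*t^3 + 0.5172*t^2 - 8.089*t - 3.1742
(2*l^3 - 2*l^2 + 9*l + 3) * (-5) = -10*l^3 + 10*l^2 - 45*l - 15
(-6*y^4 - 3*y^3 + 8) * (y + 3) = -6*y^5 - 21*y^4 - 9*y^3 + 8*y + 24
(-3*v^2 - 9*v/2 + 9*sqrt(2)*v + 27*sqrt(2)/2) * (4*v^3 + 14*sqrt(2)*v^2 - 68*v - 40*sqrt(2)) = -12*v^5 - 18*v^4 - 6*sqrt(2)*v^4 - 9*sqrt(2)*v^3 + 456*v^3 - 492*sqrt(2)*v^2 + 684*v^2 - 738*sqrt(2)*v - 720*v - 1080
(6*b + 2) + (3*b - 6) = 9*b - 4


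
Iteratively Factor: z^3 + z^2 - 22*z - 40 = (z + 2)*(z^2 - z - 20) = (z - 5)*(z + 2)*(z + 4)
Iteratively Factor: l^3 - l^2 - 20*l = (l)*(l^2 - l - 20) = l*(l - 5)*(l + 4)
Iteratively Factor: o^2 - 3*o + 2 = (o - 1)*(o - 2)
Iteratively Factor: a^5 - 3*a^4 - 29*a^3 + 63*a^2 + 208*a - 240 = (a + 4)*(a^4 - 7*a^3 - a^2 + 67*a - 60) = (a - 4)*(a + 4)*(a^3 - 3*a^2 - 13*a + 15) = (a - 5)*(a - 4)*(a + 4)*(a^2 + 2*a - 3) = (a - 5)*(a - 4)*(a - 1)*(a + 4)*(a + 3)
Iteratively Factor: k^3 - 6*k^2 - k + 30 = (k - 3)*(k^2 - 3*k - 10) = (k - 5)*(k - 3)*(k + 2)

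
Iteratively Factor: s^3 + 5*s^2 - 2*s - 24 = (s - 2)*(s^2 + 7*s + 12) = (s - 2)*(s + 4)*(s + 3)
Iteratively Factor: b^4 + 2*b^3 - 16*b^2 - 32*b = (b + 4)*(b^3 - 2*b^2 - 8*b) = b*(b + 4)*(b^2 - 2*b - 8) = b*(b + 2)*(b + 4)*(b - 4)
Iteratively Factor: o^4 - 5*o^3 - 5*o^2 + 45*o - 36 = (o - 3)*(o^3 - 2*o^2 - 11*o + 12) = (o - 4)*(o - 3)*(o^2 + 2*o - 3) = (o - 4)*(o - 3)*(o - 1)*(o + 3)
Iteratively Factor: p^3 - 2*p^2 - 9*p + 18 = (p + 3)*(p^2 - 5*p + 6) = (p - 2)*(p + 3)*(p - 3)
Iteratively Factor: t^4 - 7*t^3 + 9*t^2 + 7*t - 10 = (t - 5)*(t^3 - 2*t^2 - t + 2) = (t - 5)*(t + 1)*(t^2 - 3*t + 2) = (t - 5)*(t - 1)*(t + 1)*(t - 2)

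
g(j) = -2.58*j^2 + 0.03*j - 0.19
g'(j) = 0.03 - 5.16*j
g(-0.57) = -1.05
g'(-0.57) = 2.97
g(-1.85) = -9.08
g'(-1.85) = 9.58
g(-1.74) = -8.05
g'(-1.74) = 9.01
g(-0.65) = -1.30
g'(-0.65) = 3.38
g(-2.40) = -15.12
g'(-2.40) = 12.41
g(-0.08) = -0.21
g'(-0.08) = 0.44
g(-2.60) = -17.71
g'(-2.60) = 13.45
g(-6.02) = -93.87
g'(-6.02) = 31.09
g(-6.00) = -93.25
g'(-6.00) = 30.99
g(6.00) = -92.89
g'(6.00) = -30.93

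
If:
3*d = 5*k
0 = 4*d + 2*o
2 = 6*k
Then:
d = 5/9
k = 1/3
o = -10/9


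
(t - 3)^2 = t^2 - 6*t + 9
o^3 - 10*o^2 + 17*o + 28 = (o - 7)*(o - 4)*(o + 1)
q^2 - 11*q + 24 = (q - 8)*(q - 3)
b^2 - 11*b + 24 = (b - 8)*(b - 3)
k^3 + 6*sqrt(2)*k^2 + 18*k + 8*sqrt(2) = (k + sqrt(2))^2*(k + 4*sqrt(2))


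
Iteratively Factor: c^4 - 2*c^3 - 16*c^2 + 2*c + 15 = (c + 3)*(c^3 - 5*c^2 - c + 5) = (c - 1)*(c + 3)*(c^2 - 4*c - 5) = (c - 5)*(c - 1)*(c + 3)*(c + 1)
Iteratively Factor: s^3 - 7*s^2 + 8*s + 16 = (s - 4)*(s^2 - 3*s - 4) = (s - 4)^2*(s + 1)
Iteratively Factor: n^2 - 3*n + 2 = (n - 2)*(n - 1)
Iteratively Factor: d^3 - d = (d + 1)*(d^2 - d) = (d - 1)*(d + 1)*(d)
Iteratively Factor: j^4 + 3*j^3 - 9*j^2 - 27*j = (j - 3)*(j^3 + 6*j^2 + 9*j) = (j - 3)*(j + 3)*(j^2 + 3*j) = (j - 3)*(j + 3)^2*(j)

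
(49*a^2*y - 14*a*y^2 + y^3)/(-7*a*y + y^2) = -7*a + y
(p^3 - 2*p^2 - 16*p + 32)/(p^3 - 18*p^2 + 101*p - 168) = (p^3 - 2*p^2 - 16*p + 32)/(p^3 - 18*p^2 + 101*p - 168)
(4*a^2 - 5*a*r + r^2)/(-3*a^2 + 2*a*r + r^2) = (-4*a + r)/(3*a + r)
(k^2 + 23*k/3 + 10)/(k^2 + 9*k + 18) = (k + 5/3)/(k + 3)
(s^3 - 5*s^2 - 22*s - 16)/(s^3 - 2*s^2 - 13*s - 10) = (s - 8)/(s - 5)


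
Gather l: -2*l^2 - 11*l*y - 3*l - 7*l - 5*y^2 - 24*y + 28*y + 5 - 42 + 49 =-2*l^2 + l*(-11*y - 10) - 5*y^2 + 4*y + 12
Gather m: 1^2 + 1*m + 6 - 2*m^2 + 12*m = -2*m^2 + 13*m + 7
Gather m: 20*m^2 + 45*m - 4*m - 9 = 20*m^2 + 41*m - 9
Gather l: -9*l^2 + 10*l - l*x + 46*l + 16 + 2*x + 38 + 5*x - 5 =-9*l^2 + l*(56 - x) + 7*x + 49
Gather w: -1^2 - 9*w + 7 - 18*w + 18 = 24 - 27*w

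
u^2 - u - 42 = (u - 7)*(u + 6)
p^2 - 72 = (p - 6*sqrt(2))*(p + 6*sqrt(2))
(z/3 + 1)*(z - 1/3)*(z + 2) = z^3/3 + 14*z^2/9 + 13*z/9 - 2/3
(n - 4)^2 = n^2 - 8*n + 16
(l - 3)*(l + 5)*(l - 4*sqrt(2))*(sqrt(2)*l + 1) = sqrt(2)*l^4 - 7*l^3 + 2*sqrt(2)*l^3 - 19*sqrt(2)*l^2 - 14*l^2 - 8*sqrt(2)*l + 105*l + 60*sqrt(2)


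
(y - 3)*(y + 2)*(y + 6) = y^3 + 5*y^2 - 12*y - 36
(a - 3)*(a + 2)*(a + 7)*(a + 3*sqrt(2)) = a^4 + 3*sqrt(2)*a^3 + 6*a^3 - 13*a^2 + 18*sqrt(2)*a^2 - 39*sqrt(2)*a - 42*a - 126*sqrt(2)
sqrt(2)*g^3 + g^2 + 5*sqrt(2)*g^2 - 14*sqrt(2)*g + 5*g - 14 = (g - 2)*(g + 7)*(sqrt(2)*g + 1)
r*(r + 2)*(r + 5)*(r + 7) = r^4 + 14*r^3 + 59*r^2 + 70*r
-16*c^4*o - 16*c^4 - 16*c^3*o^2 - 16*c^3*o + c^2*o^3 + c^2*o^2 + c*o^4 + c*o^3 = (-4*c + o)*(c + o)*(4*c + o)*(c*o + c)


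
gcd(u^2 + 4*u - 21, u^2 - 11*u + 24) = u - 3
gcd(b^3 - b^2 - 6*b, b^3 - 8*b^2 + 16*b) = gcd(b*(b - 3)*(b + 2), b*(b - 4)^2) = b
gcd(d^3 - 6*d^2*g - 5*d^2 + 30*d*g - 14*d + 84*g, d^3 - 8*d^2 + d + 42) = d^2 - 5*d - 14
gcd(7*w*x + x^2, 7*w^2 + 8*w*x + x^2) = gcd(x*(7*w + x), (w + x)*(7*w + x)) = 7*w + x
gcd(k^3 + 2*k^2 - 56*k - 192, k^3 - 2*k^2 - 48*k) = k^2 - 2*k - 48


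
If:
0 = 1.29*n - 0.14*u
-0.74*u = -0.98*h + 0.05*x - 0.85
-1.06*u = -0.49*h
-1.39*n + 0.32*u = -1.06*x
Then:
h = -1.32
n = -0.07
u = -0.61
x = 0.10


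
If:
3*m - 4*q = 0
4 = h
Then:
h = 4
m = 4*q/3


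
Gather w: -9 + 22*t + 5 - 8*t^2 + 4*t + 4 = -8*t^2 + 26*t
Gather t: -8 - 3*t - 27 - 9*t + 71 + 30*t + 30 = 18*t + 66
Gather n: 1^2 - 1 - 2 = -2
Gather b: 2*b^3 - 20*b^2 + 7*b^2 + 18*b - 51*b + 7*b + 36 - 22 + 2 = 2*b^3 - 13*b^2 - 26*b + 16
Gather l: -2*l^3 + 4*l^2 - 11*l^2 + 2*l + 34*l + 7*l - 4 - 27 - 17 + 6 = -2*l^3 - 7*l^2 + 43*l - 42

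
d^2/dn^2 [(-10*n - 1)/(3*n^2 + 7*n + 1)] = 2*(-(6*n + 7)^2*(10*n + 1) + (90*n + 73)*(3*n^2 + 7*n + 1))/(3*n^2 + 7*n + 1)^3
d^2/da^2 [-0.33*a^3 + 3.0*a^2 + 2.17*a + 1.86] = 6.0 - 1.98*a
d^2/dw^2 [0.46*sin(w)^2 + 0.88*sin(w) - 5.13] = -0.88*sin(w) + 0.92*cos(2*w)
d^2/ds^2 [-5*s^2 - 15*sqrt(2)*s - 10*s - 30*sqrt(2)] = -10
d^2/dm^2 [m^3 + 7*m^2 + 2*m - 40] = 6*m + 14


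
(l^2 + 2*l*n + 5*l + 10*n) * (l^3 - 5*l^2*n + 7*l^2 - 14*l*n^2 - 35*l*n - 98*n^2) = l^5 - 3*l^4*n + 12*l^4 - 24*l^3*n^2 - 36*l^3*n + 35*l^3 - 28*l^2*n^3 - 288*l^2*n^2 - 105*l^2*n - 336*l*n^3 - 840*l*n^2 - 980*n^3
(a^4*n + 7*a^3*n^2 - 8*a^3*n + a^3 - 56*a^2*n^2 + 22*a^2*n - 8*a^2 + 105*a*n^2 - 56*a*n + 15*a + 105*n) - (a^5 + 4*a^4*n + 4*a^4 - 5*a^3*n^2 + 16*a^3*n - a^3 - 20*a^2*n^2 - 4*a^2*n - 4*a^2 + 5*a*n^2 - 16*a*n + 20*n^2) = -a^5 - 3*a^4*n - 4*a^4 + 12*a^3*n^2 - 24*a^3*n + 2*a^3 - 36*a^2*n^2 + 26*a^2*n - 4*a^2 + 100*a*n^2 - 40*a*n + 15*a - 20*n^2 + 105*n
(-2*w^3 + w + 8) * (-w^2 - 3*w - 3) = 2*w^5 + 6*w^4 + 5*w^3 - 11*w^2 - 27*w - 24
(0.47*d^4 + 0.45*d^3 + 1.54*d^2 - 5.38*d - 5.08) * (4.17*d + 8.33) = 1.9599*d^5 + 5.7916*d^4 + 10.1703*d^3 - 9.6064*d^2 - 65.999*d - 42.3164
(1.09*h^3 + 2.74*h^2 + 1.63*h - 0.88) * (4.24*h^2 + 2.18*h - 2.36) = 4.6216*h^5 + 13.9938*h^4 + 10.312*h^3 - 6.6442*h^2 - 5.7652*h + 2.0768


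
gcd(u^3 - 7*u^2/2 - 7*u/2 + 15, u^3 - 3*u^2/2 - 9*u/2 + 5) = u^2 - u/2 - 5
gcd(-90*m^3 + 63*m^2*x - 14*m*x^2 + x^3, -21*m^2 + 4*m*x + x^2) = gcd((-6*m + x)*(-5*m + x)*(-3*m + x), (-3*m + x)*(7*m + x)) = -3*m + x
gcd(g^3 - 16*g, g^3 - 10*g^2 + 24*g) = g^2 - 4*g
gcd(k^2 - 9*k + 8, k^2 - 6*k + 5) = k - 1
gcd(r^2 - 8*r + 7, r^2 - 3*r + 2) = r - 1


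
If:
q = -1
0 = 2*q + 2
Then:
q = -1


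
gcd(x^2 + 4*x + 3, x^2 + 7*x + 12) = x + 3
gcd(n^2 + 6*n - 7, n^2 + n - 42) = n + 7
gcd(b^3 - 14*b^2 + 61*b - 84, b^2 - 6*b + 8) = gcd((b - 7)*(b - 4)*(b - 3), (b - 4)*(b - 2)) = b - 4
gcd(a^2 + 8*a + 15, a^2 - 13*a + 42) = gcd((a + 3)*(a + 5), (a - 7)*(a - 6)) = 1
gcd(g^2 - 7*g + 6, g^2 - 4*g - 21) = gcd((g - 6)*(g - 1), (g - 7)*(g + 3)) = 1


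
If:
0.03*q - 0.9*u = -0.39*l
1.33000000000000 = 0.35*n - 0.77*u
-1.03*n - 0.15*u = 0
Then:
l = -0.0769230769230769*q - 3.73853795211411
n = 0.24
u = -1.62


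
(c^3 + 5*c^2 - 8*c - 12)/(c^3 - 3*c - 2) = (c + 6)/(c + 1)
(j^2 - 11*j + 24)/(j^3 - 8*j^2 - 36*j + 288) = (j - 3)/(j^2 - 36)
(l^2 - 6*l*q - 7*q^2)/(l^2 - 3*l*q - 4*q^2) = (-l + 7*q)/(-l + 4*q)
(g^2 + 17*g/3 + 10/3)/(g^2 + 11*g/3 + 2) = (g + 5)/(g + 3)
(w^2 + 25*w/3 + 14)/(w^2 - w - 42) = (w + 7/3)/(w - 7)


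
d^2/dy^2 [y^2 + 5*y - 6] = 2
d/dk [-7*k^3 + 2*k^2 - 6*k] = -21*k^2 + 4*k - 6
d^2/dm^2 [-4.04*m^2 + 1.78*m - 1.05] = -8.08000000000000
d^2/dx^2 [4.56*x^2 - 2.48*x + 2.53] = 9.12000000000000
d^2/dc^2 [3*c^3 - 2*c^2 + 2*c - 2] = 18*c - 4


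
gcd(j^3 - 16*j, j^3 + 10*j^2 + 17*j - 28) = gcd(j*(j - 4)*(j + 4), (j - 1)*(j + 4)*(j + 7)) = j + 4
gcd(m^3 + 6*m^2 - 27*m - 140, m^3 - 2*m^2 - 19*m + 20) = m^2 - m - 20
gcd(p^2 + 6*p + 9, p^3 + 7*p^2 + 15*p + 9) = p^2 + 6*p + 9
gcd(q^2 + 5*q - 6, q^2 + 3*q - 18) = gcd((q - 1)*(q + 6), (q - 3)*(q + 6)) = q + 6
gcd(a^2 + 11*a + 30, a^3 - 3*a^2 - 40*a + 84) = a + 6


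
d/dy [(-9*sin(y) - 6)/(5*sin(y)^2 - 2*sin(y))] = 3*(15*cos(y) + 20/tan(y) - 4*cos(y)/sin(y)^2)/(5*sin(y) - 2)^2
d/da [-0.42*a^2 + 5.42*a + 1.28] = 5.42 - 0.84*a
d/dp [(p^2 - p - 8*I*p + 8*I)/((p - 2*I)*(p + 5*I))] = (p^2*(1 + 11*I) + p*(20 - 16*I) + 14 - 80*I)/(p^4 + 6*I*p^3 + 11*p^2 + 60*I*p + 100)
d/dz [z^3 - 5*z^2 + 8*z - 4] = 3*z^2 - 10*z + 8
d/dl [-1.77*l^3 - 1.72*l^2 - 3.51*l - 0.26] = -5.31*l^2 - 3.44*l - 3.51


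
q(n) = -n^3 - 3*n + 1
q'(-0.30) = -3.27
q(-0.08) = 1.24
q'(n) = -3*n^2 - 3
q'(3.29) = -35.47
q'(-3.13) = -32.39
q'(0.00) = -3.00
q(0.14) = 0.58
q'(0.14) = -3.06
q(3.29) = -44.48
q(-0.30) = 1.93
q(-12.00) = 1765.00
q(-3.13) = 41.05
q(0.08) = 0.76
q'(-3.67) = -43.41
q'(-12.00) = -435.00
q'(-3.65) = -42.97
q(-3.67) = 61.44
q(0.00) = 1.00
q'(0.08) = -3.02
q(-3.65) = 60.58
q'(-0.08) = -3.02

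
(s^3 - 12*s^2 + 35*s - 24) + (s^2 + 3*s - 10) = s^3 - 11*s^2 + 38*s - 34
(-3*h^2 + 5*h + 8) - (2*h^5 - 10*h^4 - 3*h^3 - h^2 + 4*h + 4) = -2*h^5 + 10*h^4 + 3*h^3 - 2*h^2 + h + 4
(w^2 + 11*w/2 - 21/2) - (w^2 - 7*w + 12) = 25*w/2 - 45/2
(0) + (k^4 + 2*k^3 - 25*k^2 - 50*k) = k^4 + 2*k^3 - 25*k^2 - 50*k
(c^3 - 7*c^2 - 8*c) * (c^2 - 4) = c^5 - 7*c^4 - 12*c^3 + 28*c^2 + 32*c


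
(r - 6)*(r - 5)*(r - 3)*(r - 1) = r^4 - 15*r^3 + 77*r^2 - 153*r + 90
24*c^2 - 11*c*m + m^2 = (-8*c + m)*(-3*c + m)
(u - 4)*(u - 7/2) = u^2 - 15*u/2 + 14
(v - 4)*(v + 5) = v^2 + v - 20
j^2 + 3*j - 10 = (j - 2)*(j + 5)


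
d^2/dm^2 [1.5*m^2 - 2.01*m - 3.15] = 3.00000000000000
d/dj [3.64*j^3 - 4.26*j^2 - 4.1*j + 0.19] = 10.92*j^2 - 8.52*j - 4.1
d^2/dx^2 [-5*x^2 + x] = -10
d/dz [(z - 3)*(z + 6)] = 2*z + 3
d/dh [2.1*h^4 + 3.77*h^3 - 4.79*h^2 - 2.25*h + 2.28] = 8.4*h^3 + 11.31*h^2 - 9.58*h - 2.25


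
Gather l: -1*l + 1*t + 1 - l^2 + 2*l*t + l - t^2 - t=-l^2 + 2*l*t - t^2 + 1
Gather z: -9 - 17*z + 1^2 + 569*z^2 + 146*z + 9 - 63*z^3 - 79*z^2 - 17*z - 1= -63*z^3 + 490*z^2 + 112*z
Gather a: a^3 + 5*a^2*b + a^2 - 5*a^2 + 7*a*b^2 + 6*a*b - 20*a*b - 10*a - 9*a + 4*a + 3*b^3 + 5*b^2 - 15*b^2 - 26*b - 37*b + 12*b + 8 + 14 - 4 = a^3 + a^2*(5*b - 4) + a*(7*b^2 - 14*b - 15) + 3*b^3 - 10*b^2 - 51*b + 18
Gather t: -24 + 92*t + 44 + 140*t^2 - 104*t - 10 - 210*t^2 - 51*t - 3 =-70*t^2 - 63*t + 7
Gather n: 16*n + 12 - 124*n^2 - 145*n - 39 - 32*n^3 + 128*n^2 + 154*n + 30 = -32*n^3 + 4*n^2 + 25*n + 3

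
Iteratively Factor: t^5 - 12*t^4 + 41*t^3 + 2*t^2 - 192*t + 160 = (t - 4)*(t^4 - 8*t^3 + 9*t^2 + 38*t - 40) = (t - 4)*(t - 1)*(t^3 - 7*t^2 + 2*t + 40) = (t - 4)^2*(t - 1)*(t^2 - 3*t - 10) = (t - 5)*(t - 4)^2*(t - 1)*(t + 2)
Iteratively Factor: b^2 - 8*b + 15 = (b - 5)*(b - 3)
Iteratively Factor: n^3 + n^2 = (n + 1)*(n^2) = n*(n + 1)*(n)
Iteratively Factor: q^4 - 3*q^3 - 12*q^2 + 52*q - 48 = (q + 4)*(q^3 - 7*q^2 + 16*q - 12) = (q - 3)*(q + 4)*(q^2 - 4*q + 4) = (q - 3)*(q - 2)*(q + 4)*(q - 2)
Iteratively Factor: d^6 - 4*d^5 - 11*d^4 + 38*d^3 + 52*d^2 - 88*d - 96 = (d - 3)*(d^5 - d^4 - 14*d^3 - 4*d^2 + 40*d + 32) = (d - 3)*(d + 2)*(d^4 - 3*d^3 - 8*d^2 + 12*d + 16) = (d - 3)*(d + 2)^2*(d^3 - 5*d^2 + 2*d + 8) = (d - 4)*(d - 3)*(d + 2)^2*(d^2 - d - 2) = (d - 4)*(d - 3)*(d - 2)*(d + 2)^2*(d + 1)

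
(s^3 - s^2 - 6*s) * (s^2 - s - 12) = s^5 - 2*s^4 - 17*s^3 + 18*s^2 + 72*s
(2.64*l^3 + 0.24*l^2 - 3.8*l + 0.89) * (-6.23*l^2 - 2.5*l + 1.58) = -16.4472*l^5 - 8.0952*l^4 + 27.2452*l^3 + 4.3345*l^2 - 8.229*l + 1.4062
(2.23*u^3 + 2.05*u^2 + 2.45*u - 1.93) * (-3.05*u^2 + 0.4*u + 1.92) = -6.8015*u^5 - 5.3605*u^4 - 2.3709*u^3 + 10.8025*u^2 + 3.932*u - 3.7056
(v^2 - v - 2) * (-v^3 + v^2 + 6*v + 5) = -v^5 + 2*v^4 + 7*v^3 - 3*v^2 - 17*v - 10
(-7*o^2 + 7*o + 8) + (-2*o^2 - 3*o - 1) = -9*o^2 + 4*o + 7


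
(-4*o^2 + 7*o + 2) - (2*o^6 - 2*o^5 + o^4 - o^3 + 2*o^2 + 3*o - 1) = -2*o^6 + 2*o^5 - o^4 + o^3 - 6*o^2 + 4*o + 3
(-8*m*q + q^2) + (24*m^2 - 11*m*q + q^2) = 24*m^2 - 19*m*q + 2*q^2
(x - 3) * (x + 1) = x^2 - 2*x - 3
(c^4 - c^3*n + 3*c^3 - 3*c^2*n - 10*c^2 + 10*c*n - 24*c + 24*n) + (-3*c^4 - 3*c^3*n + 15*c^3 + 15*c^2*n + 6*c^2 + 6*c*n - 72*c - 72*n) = -2*c^4 - 4*c^3*n + 18*c^3 + 12*c^2*n - 4*c^2 + 16*c*n - 96*c - 48*n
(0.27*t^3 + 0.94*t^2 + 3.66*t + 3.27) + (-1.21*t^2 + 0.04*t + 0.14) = 0.27*t^3 - 0.27*t^2 + 3.7*t + 3.41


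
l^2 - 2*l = l*(l - 2)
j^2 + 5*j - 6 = (j - 1)*(j + 6)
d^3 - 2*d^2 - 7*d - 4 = (d - 4)*(d + 1)^2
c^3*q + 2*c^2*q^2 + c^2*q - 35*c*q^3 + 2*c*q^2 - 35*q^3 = (c - 5*q)*(c + 7*q)*(c*q + q)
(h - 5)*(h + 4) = h^2 - h - 20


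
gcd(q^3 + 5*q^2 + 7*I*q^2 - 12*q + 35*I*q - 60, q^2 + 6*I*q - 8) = q + 4*I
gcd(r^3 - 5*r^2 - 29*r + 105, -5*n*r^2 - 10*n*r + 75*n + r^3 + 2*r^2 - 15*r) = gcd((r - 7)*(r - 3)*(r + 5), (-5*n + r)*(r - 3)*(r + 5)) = r^2 + 2*r - 15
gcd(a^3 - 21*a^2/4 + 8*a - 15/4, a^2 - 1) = a - 1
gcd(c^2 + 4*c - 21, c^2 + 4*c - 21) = c^2 + 4*c - 21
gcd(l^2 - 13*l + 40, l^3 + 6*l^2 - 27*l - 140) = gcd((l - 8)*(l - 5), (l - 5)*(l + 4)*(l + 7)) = l - 5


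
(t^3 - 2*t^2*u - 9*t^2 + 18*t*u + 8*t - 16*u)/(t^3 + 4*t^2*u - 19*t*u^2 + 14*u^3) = (t^2 - 9*t + 8)/(t^2 + 6*t*u - 7*u^2)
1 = 1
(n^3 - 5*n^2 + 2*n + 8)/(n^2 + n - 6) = (n^2 - 3*n - 4)/(n + 3)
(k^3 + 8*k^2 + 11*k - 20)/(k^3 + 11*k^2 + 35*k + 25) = (k^2 + 3*k - 4)/(k^2 + 6*k + 5)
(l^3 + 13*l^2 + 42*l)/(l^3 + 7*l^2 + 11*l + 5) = l*(l^2 + 13*l + 42)/(l^3 + 7*l^2 + 11*l + 5)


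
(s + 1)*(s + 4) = s^2 + 5*s + 4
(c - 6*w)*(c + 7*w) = c^2 + c*w - 42*w^2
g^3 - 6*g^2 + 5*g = g*(g - 5)*(g - 1)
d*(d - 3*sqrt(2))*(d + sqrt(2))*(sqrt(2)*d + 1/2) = sqrt(2)*d^4 - 7*d^3/2 - 7*sqrt(2)*d^2 - 3*d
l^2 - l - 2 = (l - 2)*(l + 1)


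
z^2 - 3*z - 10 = (z - 5)*(z + 2)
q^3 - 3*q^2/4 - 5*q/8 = q*(q - 5/4)*(q + 1/2)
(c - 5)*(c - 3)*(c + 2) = c^3 - 6*c^2 - c + 30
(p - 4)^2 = p^2 - 8*p + 16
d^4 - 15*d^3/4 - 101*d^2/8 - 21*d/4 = d*(d - 6)*(d + 1/2)*(d + 7/4)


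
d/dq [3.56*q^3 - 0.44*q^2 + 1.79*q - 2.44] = 10.68*q^2 - 0.88*q + 1.79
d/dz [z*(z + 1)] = 2*z + 1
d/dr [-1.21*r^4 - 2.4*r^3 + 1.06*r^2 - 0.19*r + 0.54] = -4.84*r^3 - 7.2*r^2 + 2.12*r - 0.19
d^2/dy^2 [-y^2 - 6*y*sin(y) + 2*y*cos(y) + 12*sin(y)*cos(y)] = 6*y*sin(y) - 2*y*cos(y) - 4*sin(y) - 24*sin(2*y) - 12*cos(y) - 2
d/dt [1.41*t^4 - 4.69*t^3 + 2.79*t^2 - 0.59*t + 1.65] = 5.64*t^3 - 14.07*t^2 + 5.58*t - 0.59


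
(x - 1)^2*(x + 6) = x^3 + 4*x^2 - 11*x + 6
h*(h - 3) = h^2 - 3*h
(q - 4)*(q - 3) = q^2 - 7*q + 12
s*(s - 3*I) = s^2 - 3*I*s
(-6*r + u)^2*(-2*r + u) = -72*r^3 + 60*r^2*u - 14*r*u^2 + u^3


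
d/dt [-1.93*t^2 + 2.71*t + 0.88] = 2.71 - 3.86*t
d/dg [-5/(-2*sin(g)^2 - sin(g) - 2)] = -5*(4*sin(g) + 1)*cos(g)/(sin(g) - cos(2*g) + 3)^2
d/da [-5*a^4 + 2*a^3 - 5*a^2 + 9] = 2*a*(-10*a^2 + 3*a - 5)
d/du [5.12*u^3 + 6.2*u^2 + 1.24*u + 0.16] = 15.36*u^2 + 12.4*u + 1.24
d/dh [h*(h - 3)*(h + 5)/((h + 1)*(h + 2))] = (h^4 + 6*h^3 + 27*h^2 + 8*h - 30)/(h^4 + 6*h^3 + 13*h^2 + 12*h + 4)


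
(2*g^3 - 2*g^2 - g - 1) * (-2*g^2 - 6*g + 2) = -4*g^5 - 8*g^4 + 18*g^3 + 4*g^2 + 4*g - 2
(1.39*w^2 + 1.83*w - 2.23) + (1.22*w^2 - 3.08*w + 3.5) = 2.61*w^2 - 1.25*w + 1.27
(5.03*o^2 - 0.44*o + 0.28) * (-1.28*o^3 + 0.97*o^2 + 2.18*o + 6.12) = -6.4384*o^5 + 5.4423*o^4 + 10.1802*o^3 + 30.096*o^2 - 2.0824*o + 1.7136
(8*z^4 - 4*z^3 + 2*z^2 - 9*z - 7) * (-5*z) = -40*z^5 + 20*z^4 - 10*z^3 + 45*z^2 + 35*z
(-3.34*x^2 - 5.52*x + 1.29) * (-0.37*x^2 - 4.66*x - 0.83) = 1.2358*x^4 + 17.6068*x^3 + 28.0181*x^2 - 1.4298*x - 1.0707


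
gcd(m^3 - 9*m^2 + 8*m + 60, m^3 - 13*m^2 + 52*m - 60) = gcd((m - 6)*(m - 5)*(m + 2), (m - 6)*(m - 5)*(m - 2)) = m^2 - 11*m + 30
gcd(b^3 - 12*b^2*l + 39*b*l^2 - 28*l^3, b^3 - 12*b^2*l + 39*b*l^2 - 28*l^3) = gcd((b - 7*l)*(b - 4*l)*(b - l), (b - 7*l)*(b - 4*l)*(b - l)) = b^3 - 12*b^2*l + 39*b*l^2 - 28*l^3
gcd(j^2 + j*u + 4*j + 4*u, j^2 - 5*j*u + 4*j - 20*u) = j + 4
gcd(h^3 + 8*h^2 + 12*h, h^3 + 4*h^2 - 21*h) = h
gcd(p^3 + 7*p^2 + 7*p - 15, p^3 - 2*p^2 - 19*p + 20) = p - 1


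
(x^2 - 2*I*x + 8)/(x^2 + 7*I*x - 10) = (x - 4*I)/(x + 5*I)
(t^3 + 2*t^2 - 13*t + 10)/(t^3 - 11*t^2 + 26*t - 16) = (t + 5)/(t - 8)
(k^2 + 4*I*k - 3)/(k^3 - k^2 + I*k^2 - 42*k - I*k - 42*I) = (k + 3*I)/(k^2 - k - 42)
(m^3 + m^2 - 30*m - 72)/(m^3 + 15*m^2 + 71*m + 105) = (m^2 - 2*m - 24)/(m^2 + 12*m + 35)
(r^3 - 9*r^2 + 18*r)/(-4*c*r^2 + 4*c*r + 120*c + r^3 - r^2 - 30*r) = r*(r - 3)/(-4*c*r - 20*c + r^2 + 5*r)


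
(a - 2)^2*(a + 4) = a^3 - 12*a + 16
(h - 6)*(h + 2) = h^2 - 4*h - 12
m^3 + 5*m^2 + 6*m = m*(m + 2)*(m + 3)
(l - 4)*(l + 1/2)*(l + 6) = l^3 + 5*l^2/2 - 23*l - 12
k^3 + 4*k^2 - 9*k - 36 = (k - 3)*(k + 3)*(k + 4)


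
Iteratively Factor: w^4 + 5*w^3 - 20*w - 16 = (w + 4)*(w^3 + w^2 - 4*w - 4) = (w + 2)*(w + 4)*(w^2 - w - 2) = (w - 2)*(w + 2)*(w + 4)*(w + 1)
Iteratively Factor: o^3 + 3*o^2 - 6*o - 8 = (o + 4)*(o^2 - o - 2) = (o - 2)*(o + 4)*(o + 1)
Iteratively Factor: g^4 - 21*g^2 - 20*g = (g + 4)*(g^3 - 4*g^2 - 5*g) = g*(g + 4)*(g^2 - 4*g - 5) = g*(g + 1)*(g + 4)*(g - 5)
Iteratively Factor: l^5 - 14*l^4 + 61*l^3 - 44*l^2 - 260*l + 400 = (l - 2)*(l^4 - 12*l^3 + 37*l^2 + 30*l - 200) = (l - 5)*(l - 2)*(l^3 - 7*l^2 + 2*l + 40) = (l - 5)*(l - 2)*(l + 2)*(l^2 - 9*l + 20) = (l - 5)^2*(l - 2)*(l + 2)*(l - 4)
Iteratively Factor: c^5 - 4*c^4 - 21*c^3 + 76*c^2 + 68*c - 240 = (c - 3)*(c^4 - c^3 - 24*c^2 + 4*c + 80) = (c - 3)*(c + 4)*(c^3 - 5*c^2 - 4*c + 20) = (c - 3)*(c - 2)*(c + 4)*(c^2 - 3*c - 10) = (c - 5)*(c - 3)*(c - 2)*(c + 4)*(c + 2)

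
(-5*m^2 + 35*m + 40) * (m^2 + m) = -5*m^4 + 30*m^3 + 75*m^2 + 40*m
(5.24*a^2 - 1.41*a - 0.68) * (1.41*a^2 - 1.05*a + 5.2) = 7.3884*a^4 - 7.4901*a^3 + 27.7697*a^2 - 6.618*a - 3.536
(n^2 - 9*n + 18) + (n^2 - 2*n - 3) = 2*n^2 - 11*n + 15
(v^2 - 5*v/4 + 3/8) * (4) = 4*v^2 - 5*v + 3/2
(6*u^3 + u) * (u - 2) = 6*u^4 - 12*u^3 + u^2 - 2*u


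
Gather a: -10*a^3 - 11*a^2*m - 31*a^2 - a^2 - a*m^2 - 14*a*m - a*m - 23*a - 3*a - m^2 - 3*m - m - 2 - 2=-10*a^3 + a^2*(-11*m - 32) + a*(-m^2 - 15*m - 26) - m^2 - 4*m - 4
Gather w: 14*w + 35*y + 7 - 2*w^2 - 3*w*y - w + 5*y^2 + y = -2*w^2 + w*(13 - 3*y) + 5*y^2 + 36*y + 7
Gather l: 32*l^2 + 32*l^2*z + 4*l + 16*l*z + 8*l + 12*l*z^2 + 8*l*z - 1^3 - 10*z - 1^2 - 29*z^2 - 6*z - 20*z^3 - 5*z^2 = l^2*(32*z + 32) + l*(12*z^2 + 24*z + 12) - 20*z^3 - 34*z^2 - 16*z - 2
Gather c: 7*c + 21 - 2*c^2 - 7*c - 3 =18 - 2*c^2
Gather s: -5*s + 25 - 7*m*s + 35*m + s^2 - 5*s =35*m + s^2 + s*(-7*m - 10) + 25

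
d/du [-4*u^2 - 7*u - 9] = -8*u - 7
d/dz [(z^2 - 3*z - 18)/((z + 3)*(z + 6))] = 12/(z^2 + 12*z + 36)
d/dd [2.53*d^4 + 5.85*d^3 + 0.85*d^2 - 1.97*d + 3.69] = 10.12*d^3 + 17.55*d^2 + 1.7*d - 1.97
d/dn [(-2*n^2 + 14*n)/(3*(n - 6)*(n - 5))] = 4*(2*n^2 - 30*n + 105)/(3*(n^4 - 22*n^3 + 181*n^2 - 660*n + 900))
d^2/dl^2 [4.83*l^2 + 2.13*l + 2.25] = 9.66000000000000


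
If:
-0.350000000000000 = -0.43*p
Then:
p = 0.81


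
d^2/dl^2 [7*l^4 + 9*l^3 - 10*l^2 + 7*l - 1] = 84*l^2 + 54*l - 20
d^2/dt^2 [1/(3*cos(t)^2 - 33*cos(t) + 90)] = (-4*sin(t)^4/3 + sin(t)^2 - 495*cos(t)/4 + 11*cos(3*t)/4 + 61)/((cos(t) - 6)^3*(cos(t) - 5)^3)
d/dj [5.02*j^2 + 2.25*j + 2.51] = 10.04*j + 2.25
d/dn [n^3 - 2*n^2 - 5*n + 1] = 3*n^2 - 4*n - 5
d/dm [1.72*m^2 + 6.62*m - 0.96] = 3.44*m + 6.62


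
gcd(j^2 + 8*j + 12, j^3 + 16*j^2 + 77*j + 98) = j + 2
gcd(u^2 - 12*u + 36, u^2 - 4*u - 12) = u - 6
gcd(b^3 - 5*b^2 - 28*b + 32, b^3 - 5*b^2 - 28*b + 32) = b^3 - 5*b^2 - 28*b + 32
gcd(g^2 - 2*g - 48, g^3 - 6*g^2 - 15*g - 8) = g - 8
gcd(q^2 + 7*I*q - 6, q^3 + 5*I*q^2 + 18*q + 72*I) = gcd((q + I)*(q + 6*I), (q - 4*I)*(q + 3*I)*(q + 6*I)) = q + 6*I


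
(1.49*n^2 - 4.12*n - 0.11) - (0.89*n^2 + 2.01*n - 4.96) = 0.6*n^2 - 6.13*n + 4.85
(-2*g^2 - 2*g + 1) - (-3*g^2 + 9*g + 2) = g^2 - 11*g - 1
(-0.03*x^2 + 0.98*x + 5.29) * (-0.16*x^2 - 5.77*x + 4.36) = 0.0048*x^4 + 0.0163*x^3 - 6.6318*x^2 - 26.2505*x + 23.0644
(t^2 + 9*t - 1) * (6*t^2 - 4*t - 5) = 6*t^4 + 50*t^3 - 47*t^2 - 41*t + 5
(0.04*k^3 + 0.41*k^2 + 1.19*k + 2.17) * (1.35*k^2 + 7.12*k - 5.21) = 0.054*k^5 + 0.8383*k^4 + 4.3173*k^3 + 9.2662*k^2 + 9.2505*k - 11.3057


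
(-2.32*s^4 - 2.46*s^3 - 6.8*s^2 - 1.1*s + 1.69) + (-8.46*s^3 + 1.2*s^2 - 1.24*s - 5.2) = -2.32*s^4 - 10.92*s^3 - 5.6*s^2 - 2.34*s - 3.51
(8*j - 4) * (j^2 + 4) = 8*j^3 - 4*j^2 + 32*j - 16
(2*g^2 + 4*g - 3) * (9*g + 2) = 18*g^3 + 40*g^2 - 19*g - 6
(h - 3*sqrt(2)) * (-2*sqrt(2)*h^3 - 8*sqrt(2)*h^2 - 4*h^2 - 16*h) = -2*sqrt(2)*h^4 - 8*sqrt(2)*h^3 + 8*h^3 + 12*sqrt(2)*h^2 + 32*h^2 + 48*sqrt(2)*h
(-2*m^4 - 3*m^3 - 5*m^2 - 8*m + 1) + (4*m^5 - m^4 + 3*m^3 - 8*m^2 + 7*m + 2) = 4*m^5 - 3*m^4 - 13*m^2 - m + 3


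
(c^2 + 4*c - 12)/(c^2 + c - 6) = (c + 6)/(c + 3)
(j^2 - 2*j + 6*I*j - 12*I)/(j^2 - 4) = (j + 6*I)/(j + 2)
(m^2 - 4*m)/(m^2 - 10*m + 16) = m*(m - 4)/(m^2 - 10*m + 16)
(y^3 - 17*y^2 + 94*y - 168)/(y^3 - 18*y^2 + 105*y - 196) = (y - 6)/(y - 7)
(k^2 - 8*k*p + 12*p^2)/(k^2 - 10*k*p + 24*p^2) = (-k + 2*p)/(-k + 4*p)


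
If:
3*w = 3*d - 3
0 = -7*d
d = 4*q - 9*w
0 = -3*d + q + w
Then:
No Solution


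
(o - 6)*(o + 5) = o^2 - o - 30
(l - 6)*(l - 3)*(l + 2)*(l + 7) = l^4 - 49*l^2 + 36*l + 252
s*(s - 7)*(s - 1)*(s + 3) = s^4 - 5*s^3 - 17*s^2 + 21*s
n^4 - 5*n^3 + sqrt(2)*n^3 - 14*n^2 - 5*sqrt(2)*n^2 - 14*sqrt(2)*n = n*(n - 7)*(n + 2)*(n + sqrt(2))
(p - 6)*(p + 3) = p^2 - 3*p - 18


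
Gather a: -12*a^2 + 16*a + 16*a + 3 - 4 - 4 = -12*a^2 + 32*a - 5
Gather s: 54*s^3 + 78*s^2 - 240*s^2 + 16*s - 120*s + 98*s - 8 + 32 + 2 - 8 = 54*s^3 - 162*s^2 - 6*s + 18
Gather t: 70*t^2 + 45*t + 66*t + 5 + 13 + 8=70*t^2 + 111*t + 26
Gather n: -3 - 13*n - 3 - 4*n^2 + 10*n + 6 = -4*n^2 - 3*n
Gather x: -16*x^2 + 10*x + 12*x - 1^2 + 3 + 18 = -16*x^2 + 22*x + 20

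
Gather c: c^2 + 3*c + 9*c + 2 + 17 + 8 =c^2 + 12*c + 27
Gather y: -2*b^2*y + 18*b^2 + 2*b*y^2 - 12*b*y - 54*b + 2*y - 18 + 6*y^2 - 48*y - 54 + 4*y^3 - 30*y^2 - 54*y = 18*b^2 - 54*b + 4*y^3 + y^2*(2*b - 24) + y*(-2*b^2 - 12*b - 100) - 72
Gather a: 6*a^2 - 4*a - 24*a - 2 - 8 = 6*a^2 - 28*a - 10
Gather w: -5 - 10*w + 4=-10*w - 1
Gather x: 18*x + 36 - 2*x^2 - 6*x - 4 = -2*x^2 + 12*x + 32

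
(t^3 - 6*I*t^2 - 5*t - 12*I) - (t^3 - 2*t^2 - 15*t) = 2*t^2 - 6*I*t^2 + 10*t - 12*I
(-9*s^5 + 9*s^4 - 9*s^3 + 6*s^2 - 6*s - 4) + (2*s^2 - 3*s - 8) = -9*s^5 + 9*s^4 - 9*s^3 + 8*s^2 - 9*s - 12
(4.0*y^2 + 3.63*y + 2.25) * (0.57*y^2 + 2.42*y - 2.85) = 2.28*y^4 + 11.7491*y^3 - 1.3329*y^2 - 4.9005*y - 6.4125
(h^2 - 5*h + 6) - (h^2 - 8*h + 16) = 3*h - 10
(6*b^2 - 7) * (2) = 12*b^2 - 14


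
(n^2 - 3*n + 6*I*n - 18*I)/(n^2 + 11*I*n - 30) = (n - 3)/(n + 5*I)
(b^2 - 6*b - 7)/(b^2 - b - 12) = (-b^2 + 6*b + 7)/(-b^2 + b + 12)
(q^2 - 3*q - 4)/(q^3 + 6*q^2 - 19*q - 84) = (q + 1)/(q^2 + 10*q + 21)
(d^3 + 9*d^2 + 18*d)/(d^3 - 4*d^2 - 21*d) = (d + 6)/(d - 7)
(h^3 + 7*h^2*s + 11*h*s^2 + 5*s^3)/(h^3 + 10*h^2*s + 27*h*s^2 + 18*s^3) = (h^2 + 6*h*s + 5*s^2)/(h^2 + 9*h*s + 18*s^2)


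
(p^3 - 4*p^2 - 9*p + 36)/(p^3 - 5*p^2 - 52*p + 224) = (p^2 - 9)/(p^2 - p - 56)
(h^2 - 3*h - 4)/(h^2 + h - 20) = (h + 1)/(h + 5)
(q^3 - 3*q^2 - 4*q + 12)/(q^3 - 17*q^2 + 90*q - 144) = (q^2 - 4)/(q^2 - 14*q + 48)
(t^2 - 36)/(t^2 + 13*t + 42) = (t - 6)/(t + 7)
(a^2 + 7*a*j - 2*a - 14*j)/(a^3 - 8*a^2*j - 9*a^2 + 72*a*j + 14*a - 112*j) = (a + 7*j)/(a^2 - 8*a*j - 7*a + 56*j)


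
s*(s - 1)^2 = s^3 - 2*s^2 + s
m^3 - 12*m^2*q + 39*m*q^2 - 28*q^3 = (m - 7*q)*(m - 4*q)*(m - q)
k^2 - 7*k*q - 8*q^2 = (k - 8*q)*(k + q)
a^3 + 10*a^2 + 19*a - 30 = (a - 1)*(a + 5)*(a + 6)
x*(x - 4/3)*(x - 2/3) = x^3 - 2*x^2 + 8*x/9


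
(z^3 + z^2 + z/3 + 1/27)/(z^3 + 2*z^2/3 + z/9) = (z + 1/3)/z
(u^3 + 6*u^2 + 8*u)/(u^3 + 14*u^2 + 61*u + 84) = u*(u + 2)/(u^2 + 10*u + 21)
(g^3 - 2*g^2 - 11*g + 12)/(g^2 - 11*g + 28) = (g^2 + 2*g - 3)/(g - 7)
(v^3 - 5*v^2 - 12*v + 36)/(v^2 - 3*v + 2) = (v^2 - 3*v - 18)/(v - 1)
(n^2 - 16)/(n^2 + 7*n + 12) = (n - 4)/(n + 3)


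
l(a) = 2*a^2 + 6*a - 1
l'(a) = 4*a + 6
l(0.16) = 0.01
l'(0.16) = 6.64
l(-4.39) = 11.20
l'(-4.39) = -11.56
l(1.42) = 11.55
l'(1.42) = 11.68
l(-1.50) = -5.50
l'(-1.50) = 0.00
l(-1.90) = -5.18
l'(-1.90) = -1.60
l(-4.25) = 9.62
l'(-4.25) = -11.00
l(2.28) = 23.08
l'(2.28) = 15.12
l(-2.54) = -3.34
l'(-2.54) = -4.16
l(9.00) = 215.00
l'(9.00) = 42.00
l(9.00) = 215.00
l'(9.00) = 42.00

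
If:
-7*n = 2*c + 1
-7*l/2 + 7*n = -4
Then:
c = -7*n/2 - 1/2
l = 2*n + 8/7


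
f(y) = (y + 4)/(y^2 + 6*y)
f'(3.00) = -0.08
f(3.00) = 0.26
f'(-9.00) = -0.05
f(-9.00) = -0.19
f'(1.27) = -0.42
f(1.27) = 0.57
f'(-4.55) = -0.19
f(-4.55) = 0.08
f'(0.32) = -6.52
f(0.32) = 2.14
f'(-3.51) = -0.11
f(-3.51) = -0.06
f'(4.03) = -0.04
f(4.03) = 0.20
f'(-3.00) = -0.11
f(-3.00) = -0.11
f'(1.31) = -0.39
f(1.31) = 0.55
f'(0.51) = -2.57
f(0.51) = 1.36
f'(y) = (-2*y - 6)*(y + 4)/(y^2 + 6*y)^2 + 1/(y^2 + 6*y)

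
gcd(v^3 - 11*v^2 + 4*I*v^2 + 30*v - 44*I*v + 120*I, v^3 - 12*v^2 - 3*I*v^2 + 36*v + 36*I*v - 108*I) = v - 6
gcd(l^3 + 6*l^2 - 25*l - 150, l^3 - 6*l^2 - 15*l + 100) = l - 5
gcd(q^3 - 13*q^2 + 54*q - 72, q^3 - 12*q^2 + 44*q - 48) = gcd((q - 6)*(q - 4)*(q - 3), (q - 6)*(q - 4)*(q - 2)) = q^2 - 10*q + 24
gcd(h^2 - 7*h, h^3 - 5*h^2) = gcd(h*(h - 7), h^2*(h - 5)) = h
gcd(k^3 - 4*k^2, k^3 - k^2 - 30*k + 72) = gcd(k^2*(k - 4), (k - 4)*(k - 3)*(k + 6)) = k - 4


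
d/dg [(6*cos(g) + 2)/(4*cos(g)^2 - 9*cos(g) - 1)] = 4*(4*cos(g) + 3*cos(2*g))*sin(g)/(4*sin(g)^2 + 9*cos(g) - 3)^2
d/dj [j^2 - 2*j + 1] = 2*j - 2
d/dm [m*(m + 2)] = 2*m + 2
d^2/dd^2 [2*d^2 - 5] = 4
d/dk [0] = 0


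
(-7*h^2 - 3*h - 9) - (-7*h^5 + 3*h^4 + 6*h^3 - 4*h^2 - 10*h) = 7*h^5 - 3*h^4 - 6*h^3 - 3*h^2 + 7*h - 9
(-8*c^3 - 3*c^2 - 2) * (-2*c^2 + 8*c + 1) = 16*c^5 - 58*c^4 - 32*c^3 + c^2 - 16*c - 2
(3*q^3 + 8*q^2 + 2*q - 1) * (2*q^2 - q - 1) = 6*q^5 + 13*q^4 - 7*q^3 - 12*q^2 - q + 1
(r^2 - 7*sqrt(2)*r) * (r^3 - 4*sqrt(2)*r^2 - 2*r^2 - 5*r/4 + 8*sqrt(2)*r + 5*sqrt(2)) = r^5 - 11*sqrt(2)*r^4 - 2*r^4 + 22*sqrt(2)*r^3 + 219*r^3/4 - 112*r^2 + 55*sqrt(2)*r^2/4 - 70*r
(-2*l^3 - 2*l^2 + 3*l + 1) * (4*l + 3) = -8*l^4 - 14*l^3 + 6*l^2 + 13*l + 3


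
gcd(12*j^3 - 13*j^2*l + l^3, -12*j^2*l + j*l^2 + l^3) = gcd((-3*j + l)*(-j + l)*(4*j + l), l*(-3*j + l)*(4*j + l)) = 12*j^2 - j*l - l^2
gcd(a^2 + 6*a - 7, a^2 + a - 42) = a + 7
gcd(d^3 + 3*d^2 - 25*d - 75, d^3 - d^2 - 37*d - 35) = d + 5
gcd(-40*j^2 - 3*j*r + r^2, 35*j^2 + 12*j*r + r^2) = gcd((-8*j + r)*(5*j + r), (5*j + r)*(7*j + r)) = 5*j + r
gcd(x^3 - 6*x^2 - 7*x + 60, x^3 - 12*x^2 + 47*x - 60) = x^2 - 9*x + 20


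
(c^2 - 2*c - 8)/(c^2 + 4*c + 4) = (c - 4)/(c + 2)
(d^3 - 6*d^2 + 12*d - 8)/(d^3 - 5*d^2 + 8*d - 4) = (d - 2)/(d - 1)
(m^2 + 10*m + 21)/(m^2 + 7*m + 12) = (m + 7)/(m + 4)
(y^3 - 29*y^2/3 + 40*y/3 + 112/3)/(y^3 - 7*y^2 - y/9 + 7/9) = 3*(3*y^2 - 8*y - 16)/(9*y^2 - 1)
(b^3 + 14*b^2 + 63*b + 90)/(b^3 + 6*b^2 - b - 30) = (b + 6)/(b - 2)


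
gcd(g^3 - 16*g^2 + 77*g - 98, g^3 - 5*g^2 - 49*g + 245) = g - 7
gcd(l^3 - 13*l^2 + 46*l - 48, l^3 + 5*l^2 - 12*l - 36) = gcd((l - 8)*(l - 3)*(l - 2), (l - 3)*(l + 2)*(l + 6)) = l - 3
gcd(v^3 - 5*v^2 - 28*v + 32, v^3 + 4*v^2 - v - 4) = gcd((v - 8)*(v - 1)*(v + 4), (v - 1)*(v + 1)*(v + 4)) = v^2 + 3*v - 4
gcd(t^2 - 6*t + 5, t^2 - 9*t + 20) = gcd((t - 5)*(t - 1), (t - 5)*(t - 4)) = t - 5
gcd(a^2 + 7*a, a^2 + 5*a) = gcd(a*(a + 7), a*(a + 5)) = a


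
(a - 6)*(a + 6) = a^2 - 36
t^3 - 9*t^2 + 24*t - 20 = (t - 5)*(t - 2)^2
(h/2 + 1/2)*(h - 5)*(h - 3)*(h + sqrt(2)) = h^4/2 - 7*h^3/2 + sqrt(2)*h^3/2 - 7*sqrt(2)*h^2/2 + 7*h^2/2 + 7*sqrt(2)*h/2 + 15*h/2 + 15*sqrt(2)/2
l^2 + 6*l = l*(l + 6)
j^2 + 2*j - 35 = (j - 5)*(j + 7)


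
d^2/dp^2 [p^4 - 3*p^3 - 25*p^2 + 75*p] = 12*p^2 - 18*p - 50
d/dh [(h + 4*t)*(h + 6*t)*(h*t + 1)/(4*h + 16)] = ((h + 4)*(t*(h + 4*t)*(h + 6*t) + (h + 4*t)*(h*t + 1) + (h + 6*t)*(h*t + 1)) - (h + 4*t)*(h + 6*t)*(h*t + 1))/(4*(h + 4)^2)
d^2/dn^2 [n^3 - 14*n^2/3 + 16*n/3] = 6*n - 28/3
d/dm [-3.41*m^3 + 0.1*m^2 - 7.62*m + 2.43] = -10.23*m^2 + 0.2*m - 7.62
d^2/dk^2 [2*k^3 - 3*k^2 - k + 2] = 12*k - 6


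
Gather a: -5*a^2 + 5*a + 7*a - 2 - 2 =-5*a^2 + 12*a - 4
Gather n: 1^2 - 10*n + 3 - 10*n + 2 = 6 - 20*n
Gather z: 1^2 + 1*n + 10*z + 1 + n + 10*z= 2*n + 20*z + 2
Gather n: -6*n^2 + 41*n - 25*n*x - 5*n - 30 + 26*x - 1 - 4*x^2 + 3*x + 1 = -6*n^2 + n*(36 - 25*x) - 4*x^2 + 29*x - 30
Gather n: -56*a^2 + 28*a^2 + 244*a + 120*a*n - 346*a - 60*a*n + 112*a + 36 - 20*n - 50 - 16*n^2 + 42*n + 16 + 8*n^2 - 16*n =-28*a^2 + 10*a - 8*n^2 + n*(60*a + 6) + 2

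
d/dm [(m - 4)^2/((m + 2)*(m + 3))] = (13*m^2 - 20*m - 128)/(m^4 + 10*m^3 + 37*m^2 + 60*m + 36)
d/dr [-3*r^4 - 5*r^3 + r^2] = r*(-12*r^2 - 15*r + 2)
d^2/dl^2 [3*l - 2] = 0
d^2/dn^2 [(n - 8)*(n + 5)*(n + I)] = 6*n - 6 + 2*I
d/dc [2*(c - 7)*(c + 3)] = 4*c - 8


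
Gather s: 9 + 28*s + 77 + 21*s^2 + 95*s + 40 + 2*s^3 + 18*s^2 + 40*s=2*s^3 + 39*s^2 + 163*s + 126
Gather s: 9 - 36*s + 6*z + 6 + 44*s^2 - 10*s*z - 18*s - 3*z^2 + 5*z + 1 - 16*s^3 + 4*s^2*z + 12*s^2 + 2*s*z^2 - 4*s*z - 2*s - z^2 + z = -16*s^3 + s^2*(4*z + 56) + s*(2*z^2 - 14*z - 56) - 4*z^2 + 12*z + 16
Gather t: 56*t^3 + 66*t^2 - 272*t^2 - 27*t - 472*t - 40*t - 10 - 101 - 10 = 56*t^3 - 206*t^2 - 539*t - 121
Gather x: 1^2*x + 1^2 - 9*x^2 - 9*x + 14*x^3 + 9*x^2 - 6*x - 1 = 14*x^3 - 14*x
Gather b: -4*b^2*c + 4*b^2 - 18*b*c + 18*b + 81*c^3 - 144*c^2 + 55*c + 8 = b^2*(4 - 4*c) + b*(18 - 18*c) + 81*c^3 - 144*c^2 + 55*c + 8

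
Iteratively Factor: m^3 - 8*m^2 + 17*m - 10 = (m - 2)*(m^2 - 6*m + 5) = (m - 5)*(m - 2)*(m - 1)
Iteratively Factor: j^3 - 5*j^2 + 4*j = (j)*(j^2 - 5*j + 4) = j*(j - 4)*(j - 1)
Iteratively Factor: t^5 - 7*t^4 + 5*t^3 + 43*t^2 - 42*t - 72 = (t + 2)*(t^4 - 9*t^3 + 23*t^2 - 3*t - 36) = (t - 3)*(t + 2)*(t^3 - 6*t^2 + 5*t + 12) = (t - 4)*(t - 3)*(t + 2)*(t^2 - 2*t - 3) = (t - 4)*(t - 3)*(t + 1)*(t + 2)*(t - 3)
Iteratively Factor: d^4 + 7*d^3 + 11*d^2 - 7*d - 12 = (d + 1)*(d^3 + 6*d^2 + 5*d - 12) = (d + 1)*(d + 4)*(d^2 + 2*d - 3) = (d - 1)*(d + 1)*(d + 4)*(d + 3)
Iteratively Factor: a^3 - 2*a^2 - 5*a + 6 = (a + 2)*(a^2 - 4*a + 3) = (a - 1)*(a + 2)*(a - 3)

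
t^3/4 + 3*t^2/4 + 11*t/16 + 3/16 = (t/4 + 1/4)*(t + 1/2)*(t + 3/2)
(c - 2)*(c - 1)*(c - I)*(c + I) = c^4 - 3*c^3 + 3*c^2 - 3*c + 2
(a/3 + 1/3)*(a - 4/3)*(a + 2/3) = a^3/3 + a^2/9 - 14*a/27 - 8/27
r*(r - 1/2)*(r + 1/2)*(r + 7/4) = r^4 + 7*r^3/4 - r^2/4 - 7*r/16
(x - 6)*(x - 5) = x^2 - 11*x + 30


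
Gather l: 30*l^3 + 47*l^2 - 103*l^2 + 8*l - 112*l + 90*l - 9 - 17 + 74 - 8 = 30*l^3 - 56*l^2 - 14*l + 40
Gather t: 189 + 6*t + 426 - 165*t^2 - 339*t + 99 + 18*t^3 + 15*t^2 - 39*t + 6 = 18*t^3 - 150*t^2 - 372*t + 720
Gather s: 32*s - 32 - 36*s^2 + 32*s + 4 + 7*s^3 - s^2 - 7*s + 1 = 7*s^3 - 37*s^2 + 57*s - 27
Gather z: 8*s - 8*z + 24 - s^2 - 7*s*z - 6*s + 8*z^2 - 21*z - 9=-s^2 + 2*s + 8*z^2 + z*(-7*s - 29) + 15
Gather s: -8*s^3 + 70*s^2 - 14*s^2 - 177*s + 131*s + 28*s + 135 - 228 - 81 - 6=-8*s^3 + 56*s^2 - 18*s - 180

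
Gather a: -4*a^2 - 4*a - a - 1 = -4*a^2 - 5*a - 1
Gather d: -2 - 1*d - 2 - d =-2*d - 4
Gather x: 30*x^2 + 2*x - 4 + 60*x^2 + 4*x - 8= 90*x^2 + 6*x - 12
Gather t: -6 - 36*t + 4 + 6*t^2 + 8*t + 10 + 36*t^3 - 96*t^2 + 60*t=36*t^3 - 90*t^2 + 32*t + 8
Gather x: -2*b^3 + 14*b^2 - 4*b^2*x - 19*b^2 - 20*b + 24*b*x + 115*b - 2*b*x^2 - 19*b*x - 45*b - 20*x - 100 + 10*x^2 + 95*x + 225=-2*b^3 - 5*b^2 + 50*b + x^2*(10 - 2*b) + x*(-4*b^2 + 5*b + 75) + 125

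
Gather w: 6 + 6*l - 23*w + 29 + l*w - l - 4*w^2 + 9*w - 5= 5*l - 4*w^2 + w*(l - 14) + 30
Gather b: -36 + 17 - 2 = -21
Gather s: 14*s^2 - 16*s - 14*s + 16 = 14*s^2 - 30*s + 16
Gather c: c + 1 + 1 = c + 2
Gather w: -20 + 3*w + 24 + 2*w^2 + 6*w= 2*w^2 + 9*w + 4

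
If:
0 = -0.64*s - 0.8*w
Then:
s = -1.25*w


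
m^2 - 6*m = m*(m - 6)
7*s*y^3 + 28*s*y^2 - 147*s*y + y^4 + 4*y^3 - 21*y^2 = y*(7*s + y)*(y - 3)*(y + 7)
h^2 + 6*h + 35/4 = (h + 5/2)*(h + 7/2)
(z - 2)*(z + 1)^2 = z^3 - 3*z - 2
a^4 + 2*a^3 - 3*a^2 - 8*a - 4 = (a - 2)*(a + 1)^2*(a + 2)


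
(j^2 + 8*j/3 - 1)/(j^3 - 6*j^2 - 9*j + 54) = (j - 1/3)/(j^2 - 9*j + 18)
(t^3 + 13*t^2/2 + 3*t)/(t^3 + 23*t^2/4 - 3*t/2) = 2*(2*t + 1)/(4*t - 1)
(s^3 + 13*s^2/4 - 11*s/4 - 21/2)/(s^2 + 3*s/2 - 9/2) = (4*s^2 + s - 14)/(2*(2*s - 3))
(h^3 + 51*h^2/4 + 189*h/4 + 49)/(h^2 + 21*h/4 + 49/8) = 2*(h^2 + 11*h + 28)/(2*h + 7)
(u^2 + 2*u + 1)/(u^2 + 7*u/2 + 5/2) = 2*(u + 1)/(2*u + 5)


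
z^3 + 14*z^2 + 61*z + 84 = (z + 3)*(z + 4)*(z + 7)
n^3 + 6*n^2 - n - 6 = (n - 1)*(n + 1)*(n + 6)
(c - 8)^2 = c^2 - 16*c + 64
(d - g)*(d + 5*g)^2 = d^3 + 9*d^2*g + 15*d*g^2 - 25*g^3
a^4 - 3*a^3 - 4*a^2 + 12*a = a*(a - 3)*(a - 2)*(a + 2)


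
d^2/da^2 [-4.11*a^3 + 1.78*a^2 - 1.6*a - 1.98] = 3.56 - 24.66*a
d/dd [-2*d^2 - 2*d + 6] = -4*d - 2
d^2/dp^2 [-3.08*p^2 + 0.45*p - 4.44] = -6.16000000000000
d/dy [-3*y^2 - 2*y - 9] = -6*y - 2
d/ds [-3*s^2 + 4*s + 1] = 4 - 6*s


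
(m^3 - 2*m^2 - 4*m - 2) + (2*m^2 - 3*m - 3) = m^3 - 7*m - 5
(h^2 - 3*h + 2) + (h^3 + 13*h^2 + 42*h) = h^3 + 14*h^2 + 39*h + 2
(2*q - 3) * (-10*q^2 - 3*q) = -20*q^3 + 24*q^2 + 9*q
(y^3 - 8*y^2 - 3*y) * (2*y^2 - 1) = 2*y^5 - 16*y^4 - 7*y^3 + 8*y^2 + 3*y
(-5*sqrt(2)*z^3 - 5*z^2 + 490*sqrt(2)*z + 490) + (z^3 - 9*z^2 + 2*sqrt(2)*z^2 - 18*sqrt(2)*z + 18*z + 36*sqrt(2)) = -5*sqrt(2)*z^3 + z^3 - 14*z^2 + 2*sqrt(2)*z^2 + 18*z + 472*sqrt(2)*z + 36*sqrt(2) + 490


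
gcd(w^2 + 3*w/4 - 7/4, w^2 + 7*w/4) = w + 7/4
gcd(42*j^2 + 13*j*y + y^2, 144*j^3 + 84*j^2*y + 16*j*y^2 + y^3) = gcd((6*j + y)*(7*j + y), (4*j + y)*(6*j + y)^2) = 6*j + y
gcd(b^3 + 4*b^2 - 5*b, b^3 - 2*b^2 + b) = b^2 - b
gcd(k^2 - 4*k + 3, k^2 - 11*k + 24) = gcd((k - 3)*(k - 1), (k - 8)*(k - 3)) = k - 3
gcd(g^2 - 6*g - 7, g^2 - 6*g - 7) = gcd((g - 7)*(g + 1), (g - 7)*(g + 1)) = g^2 - 6*g - 7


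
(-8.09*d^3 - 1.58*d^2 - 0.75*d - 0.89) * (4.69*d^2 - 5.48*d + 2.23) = -37.9421*d^5 + 36.923*d^4 - 12.8998*d^3 - 3.5875*d^2 + 3.2047*d - 1.9847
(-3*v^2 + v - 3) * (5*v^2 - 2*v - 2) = -15*v^4 + 11*v^3 - 11*v^2 + 4*v + 6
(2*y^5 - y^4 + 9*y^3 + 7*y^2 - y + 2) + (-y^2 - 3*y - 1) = 2*y^5 - y^4 + 9*y^3 + 6*y^2 - 4*y + 1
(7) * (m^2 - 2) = 7*m^2 - 14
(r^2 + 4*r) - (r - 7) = r^2 + 3*r + 7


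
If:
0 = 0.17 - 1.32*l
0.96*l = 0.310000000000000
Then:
No Solution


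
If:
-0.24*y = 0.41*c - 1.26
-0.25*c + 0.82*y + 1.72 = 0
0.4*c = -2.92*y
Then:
No Solution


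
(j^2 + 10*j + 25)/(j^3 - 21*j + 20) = (j + 5)/(j^2 - 5*j + 4)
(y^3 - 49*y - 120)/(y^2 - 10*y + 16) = (y^2 + 8*y + 15)/(y - 2)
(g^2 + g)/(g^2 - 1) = g/(g - 1)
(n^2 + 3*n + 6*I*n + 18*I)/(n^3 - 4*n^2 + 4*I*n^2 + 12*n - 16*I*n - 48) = (n + 3)/(n^2 - 2*n*(2 + I) + 8*I)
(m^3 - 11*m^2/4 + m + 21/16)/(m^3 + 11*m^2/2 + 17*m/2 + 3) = (8*m^2 - 26*m + 21)/(8*(m^2 + 5*m + 6))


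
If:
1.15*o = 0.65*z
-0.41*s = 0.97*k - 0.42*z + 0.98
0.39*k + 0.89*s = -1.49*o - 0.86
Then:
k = 1.02230779691189*z - 0.738697753767415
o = 0.565217391304348*z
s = -1.39424039757204*z - 0.642593119135627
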